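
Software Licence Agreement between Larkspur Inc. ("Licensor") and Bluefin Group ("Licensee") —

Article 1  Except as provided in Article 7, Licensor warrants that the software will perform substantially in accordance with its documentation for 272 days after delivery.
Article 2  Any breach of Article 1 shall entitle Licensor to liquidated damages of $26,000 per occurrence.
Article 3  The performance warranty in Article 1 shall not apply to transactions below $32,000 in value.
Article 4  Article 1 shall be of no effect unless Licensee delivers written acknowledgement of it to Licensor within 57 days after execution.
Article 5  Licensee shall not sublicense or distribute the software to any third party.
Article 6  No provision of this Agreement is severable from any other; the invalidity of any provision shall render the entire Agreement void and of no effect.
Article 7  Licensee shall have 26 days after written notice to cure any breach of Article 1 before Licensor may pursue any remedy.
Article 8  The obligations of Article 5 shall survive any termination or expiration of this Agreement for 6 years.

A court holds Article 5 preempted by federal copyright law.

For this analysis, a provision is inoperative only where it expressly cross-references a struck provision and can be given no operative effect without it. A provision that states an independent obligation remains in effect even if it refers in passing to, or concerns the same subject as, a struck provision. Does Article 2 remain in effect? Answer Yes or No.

Article 5 is struck. Article 8 operates only by reference to Article 5, so it falls with Article 5. Article 6 provides that the Agreement is not severable, so the invalidity of any one provision voids the entire Agreement. No provision of the Agreement survives. Article 2 is among the inoperative provisions, so the answer is no.

No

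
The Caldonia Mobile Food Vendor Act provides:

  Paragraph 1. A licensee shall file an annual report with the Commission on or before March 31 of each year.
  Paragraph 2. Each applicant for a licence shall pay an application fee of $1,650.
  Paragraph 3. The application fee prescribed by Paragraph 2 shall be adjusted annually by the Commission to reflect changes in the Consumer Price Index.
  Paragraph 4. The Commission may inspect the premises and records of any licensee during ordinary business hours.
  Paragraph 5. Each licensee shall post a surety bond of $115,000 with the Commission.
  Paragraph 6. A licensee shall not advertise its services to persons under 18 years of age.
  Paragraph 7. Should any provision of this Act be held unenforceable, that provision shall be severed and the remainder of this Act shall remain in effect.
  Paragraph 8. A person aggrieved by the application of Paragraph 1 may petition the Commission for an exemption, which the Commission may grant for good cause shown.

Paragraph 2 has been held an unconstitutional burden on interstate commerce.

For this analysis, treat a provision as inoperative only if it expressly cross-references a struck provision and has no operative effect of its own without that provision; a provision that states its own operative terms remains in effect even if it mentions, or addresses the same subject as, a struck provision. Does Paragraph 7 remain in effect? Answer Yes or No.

Yes

Paragraph 2 is struck. The whole of Paragraph 3 is the indexation of the application fee, defined by reference to Paragraph 2, so Paragraph 3 cannot stand once Paragraph 2 is removed. Under the severability clause in Paragraph 7, the remaining provisions continue in force. That leaves Paragraph 1, Paragraph 4, Paragraph 5, Paragraph 6, Paragraph 7, and Paragraph 8 in effect. Paragraph 7 is among the surviving provisions, so the answer is yes.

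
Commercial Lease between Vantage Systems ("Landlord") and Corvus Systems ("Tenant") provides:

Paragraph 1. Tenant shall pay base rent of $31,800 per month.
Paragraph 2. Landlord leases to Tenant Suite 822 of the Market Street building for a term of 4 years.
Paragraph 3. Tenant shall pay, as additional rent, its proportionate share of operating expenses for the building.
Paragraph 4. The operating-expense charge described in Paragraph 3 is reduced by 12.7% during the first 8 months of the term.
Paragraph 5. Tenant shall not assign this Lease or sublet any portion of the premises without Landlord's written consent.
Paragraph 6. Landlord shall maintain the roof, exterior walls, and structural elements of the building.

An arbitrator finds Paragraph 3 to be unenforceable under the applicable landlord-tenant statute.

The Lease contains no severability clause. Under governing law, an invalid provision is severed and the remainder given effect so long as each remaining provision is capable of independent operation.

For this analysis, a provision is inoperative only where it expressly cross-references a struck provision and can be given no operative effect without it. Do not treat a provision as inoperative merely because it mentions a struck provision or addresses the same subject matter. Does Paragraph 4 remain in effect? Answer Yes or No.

No

Paragraph 3 is struck. Paragraph 4 operates only by reference to Paragraph 3, so it falls with Paragraph 3. Under the stated default rule, only provisions that cannot operate independently fall away; the rest are enforced. Paragraph 1, Paragraph 2, Paragraph 5, and Paragraph 6 remain in effect. Paragraph 4 is among the inoperative provisions, so the answer is no.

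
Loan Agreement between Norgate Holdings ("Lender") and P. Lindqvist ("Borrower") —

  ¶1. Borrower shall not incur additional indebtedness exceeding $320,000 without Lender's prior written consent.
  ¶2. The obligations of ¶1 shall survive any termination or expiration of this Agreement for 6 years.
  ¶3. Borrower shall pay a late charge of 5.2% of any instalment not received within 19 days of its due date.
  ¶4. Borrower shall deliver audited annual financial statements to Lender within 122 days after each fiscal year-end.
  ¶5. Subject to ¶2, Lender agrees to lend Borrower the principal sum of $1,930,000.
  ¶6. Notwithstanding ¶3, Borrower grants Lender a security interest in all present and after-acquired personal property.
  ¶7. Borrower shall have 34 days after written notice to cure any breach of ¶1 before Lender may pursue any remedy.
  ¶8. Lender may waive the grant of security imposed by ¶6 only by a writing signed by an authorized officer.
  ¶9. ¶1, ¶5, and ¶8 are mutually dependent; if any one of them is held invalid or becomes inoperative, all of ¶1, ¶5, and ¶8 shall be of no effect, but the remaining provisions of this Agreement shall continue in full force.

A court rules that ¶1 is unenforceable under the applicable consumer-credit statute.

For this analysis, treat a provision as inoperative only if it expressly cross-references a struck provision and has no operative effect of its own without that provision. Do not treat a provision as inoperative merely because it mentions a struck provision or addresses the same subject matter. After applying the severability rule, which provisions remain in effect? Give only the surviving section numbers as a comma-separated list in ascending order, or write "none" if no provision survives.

3, 4, 6, 9

¶1 is struck. ¶2 has no operative effect of its own apart from ¶1 and is therefore inoperative. ¶7 merely fixes the cure period for breach of ¶1; with ¶1 gone it has nothing to operate on and falls away. ¶9 declares ¶1, ¶5, and ¶8 mutually dependent; since one of them has fallen, all of them are of no effect. That brings down ¶5 and ¶8 as well. The remainder continues in force under ¶9. ¶3, ¶4, ¶6, and ¶9 remain in effect.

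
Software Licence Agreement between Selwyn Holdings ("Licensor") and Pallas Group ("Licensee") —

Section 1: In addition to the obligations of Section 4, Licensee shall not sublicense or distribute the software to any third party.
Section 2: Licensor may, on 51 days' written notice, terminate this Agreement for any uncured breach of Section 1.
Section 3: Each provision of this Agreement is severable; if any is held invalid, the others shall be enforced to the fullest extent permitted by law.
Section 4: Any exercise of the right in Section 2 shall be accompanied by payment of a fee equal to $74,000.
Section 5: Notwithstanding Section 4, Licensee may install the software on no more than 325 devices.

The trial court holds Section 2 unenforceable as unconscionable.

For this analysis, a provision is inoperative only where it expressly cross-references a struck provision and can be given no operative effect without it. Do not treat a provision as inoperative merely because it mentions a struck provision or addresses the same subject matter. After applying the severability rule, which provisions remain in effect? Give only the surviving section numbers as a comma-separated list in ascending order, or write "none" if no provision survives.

1, 3, 5

Section 2 is struck. Section 4 operates only by reference to Section 2, so it falls with Section 2. Section 5 mentions Section 4 but its own obligation stands independently of Section 4, so Section 5 is not affected. Section 1 mentions Section 4 but its own obligation stands independently of Section 4, so Section 1 is not affected. Under the severability clause in Section 3, the remaining provisions continue in force. That leaves Section 1, Section 3, and Section 5 in effect.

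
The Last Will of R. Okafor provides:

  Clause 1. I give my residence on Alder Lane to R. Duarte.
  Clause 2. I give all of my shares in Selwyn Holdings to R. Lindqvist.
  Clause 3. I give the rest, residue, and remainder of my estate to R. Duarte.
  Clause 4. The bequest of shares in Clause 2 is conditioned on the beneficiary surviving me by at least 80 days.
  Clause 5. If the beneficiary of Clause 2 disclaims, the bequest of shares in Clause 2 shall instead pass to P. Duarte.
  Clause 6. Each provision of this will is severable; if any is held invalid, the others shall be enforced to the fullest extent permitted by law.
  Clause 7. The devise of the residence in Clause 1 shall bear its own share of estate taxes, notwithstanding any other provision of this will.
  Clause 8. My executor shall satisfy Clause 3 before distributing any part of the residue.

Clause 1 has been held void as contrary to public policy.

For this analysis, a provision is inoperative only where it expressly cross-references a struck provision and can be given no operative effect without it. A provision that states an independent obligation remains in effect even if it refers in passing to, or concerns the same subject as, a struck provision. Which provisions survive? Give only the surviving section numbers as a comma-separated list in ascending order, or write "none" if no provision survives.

Clause 1 is struck. Clause 7 operates only by reference to Clause 1, so it falls with Clause 1. Under the severability clause in Clause 6, the remaining provisions continue in force. The provisions still in force are Clause 2, Clause 3, Clause 4, Clause 5, Clause 6, and Clause 8.

2, 3, 4, 5, 6, 8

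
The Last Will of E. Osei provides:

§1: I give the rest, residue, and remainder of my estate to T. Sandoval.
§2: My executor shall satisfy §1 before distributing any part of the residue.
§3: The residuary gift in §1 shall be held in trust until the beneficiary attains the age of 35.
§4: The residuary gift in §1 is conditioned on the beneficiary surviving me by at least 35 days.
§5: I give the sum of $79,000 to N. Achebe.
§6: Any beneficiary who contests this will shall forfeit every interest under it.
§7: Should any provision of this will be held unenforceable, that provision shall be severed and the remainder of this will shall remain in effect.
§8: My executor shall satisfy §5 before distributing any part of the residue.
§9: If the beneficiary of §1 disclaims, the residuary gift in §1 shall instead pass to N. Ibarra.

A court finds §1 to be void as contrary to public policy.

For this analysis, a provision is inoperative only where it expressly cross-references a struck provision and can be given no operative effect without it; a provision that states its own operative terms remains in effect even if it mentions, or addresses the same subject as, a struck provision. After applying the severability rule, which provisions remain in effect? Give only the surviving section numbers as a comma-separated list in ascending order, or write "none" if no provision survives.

5, 6, 7, 8

§1 is struck. The only function of §2 is the priority direction for §1, so it cannot stand once §1 is removed. §3 merely fixes the trust for §1; with §1 gone it has nothing to operate on and falls away. §4 operates only by reference to §1, so it falls with §1. §9 operates only by reference to §1, so it falls with §1. Under the severability clause in §7, the remaining provisions continue in force. That leaves §5, §6, §7, and §8 in effect.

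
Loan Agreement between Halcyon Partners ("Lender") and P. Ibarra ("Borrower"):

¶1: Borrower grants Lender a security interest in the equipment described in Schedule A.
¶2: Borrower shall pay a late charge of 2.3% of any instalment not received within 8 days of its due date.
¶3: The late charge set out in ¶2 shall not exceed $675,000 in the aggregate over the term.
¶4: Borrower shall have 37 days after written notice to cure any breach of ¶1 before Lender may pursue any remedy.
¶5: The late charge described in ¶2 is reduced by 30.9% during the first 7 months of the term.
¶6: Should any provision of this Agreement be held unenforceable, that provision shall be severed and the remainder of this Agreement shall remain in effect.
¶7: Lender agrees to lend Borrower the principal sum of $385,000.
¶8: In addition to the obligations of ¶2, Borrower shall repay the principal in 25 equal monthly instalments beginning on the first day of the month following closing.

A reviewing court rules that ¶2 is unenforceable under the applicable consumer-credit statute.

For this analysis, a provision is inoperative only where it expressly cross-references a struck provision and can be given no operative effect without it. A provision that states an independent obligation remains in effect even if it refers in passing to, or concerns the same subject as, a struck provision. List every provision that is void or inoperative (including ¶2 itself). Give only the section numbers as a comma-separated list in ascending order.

¶2 is struck. ¶3 operates only by reference to ¶2, so it falls with ¶2. The whole of ¶5 is the introductory reduction to the late charge, defined by reference to ¶2, so ¶5 cannot stand once ¶2 is removed. ¶8 mentions ¶2 but its own obligation stands independently of ¶2, so ¶8 is not affected. ¶6 is a severability clause and preserves every provision that can still be given independent effect. That leaves ¶1, ¶4, ¶6, ¶7, and ¶8 in effect.

2, 3, 5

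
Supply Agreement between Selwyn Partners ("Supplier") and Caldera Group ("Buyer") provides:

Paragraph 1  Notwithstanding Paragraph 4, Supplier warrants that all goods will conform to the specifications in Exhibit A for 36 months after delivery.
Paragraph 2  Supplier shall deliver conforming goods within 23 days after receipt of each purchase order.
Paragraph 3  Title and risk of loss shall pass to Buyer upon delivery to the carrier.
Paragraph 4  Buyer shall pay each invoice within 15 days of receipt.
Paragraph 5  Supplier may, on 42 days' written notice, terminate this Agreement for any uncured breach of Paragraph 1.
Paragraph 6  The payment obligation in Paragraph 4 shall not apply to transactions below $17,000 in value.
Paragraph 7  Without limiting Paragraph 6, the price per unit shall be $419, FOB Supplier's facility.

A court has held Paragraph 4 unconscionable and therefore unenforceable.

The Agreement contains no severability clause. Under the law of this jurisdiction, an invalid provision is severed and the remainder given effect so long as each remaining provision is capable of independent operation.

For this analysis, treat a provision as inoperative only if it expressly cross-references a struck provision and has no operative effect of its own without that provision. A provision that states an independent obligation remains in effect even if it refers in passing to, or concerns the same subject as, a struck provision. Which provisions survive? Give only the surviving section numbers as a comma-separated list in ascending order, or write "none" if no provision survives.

1, 2, 3, 5, 7

Paragraph 4 is struck. Paragraph 6 operates only by reference to Paragraph 4, so it falls with Paragraph 4. Paragraph 1 mentions Paragraph 4 but its own obligation stands independently of Paragraph 4, so Paragraph 1 is not affected. Although Paragraph 7 refers to Paragraph 6, its operative terms do not depend on Paragraph 6, so it remains in effect. With no severability clause, the stated default rule severs what cannot stand and enforces each remaining provision that can operate on its own. That leaves Paragraph 1, Paragraph 2, Paragraph 3, Paragraph 5, and Paragraph 7 in effect.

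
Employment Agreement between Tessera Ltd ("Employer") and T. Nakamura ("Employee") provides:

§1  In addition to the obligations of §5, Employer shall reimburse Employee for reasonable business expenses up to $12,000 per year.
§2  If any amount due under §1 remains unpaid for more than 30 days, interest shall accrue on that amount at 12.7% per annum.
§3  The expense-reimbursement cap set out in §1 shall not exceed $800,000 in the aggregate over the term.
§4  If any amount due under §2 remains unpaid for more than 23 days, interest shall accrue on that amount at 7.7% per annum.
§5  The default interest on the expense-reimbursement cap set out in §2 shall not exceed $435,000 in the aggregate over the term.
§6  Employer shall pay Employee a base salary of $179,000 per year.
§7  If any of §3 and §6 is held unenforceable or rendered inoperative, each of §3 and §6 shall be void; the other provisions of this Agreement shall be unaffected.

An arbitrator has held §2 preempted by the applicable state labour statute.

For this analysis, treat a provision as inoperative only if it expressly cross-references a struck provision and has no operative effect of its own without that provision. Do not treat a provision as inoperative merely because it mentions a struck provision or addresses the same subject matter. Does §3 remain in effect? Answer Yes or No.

Yes

§2 is struck. §4 does nothing except set the default interest on the default interest on the expense-reimbursement cap by reference to §2; with §2 gone it has no independent effect and is inoperative. §5 does nothing except set the aggregate cap on the default interest on the expense-reimbursement cap by reference to §2; with §2 gone it has no independent effect and is inoperative. Although §1 refers to §5, its operative terms do not depend on §5, so it remains in effect. §7 ties §3 and §6 together, but none of those is affected here; the remaining provisions continue in force under §7. The provisions still in force are §1, §3, §6, and §7. §3 is among the surviving provisions, so the answer is yes.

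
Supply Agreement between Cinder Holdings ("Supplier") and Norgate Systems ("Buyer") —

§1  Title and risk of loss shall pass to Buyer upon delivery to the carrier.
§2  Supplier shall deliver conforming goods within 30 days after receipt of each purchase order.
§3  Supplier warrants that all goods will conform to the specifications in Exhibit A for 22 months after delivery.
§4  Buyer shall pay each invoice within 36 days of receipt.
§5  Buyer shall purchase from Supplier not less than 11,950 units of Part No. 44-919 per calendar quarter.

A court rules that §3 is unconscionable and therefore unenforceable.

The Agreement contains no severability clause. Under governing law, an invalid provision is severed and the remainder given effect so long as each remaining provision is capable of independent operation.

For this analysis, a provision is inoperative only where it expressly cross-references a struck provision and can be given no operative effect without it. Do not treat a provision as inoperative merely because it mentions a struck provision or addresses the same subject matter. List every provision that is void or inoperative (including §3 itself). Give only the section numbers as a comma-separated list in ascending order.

3

§3 is struck. Nothing else in the Agreement is defined by reference to §3. With no severability clause, the stated default rule severs what cannot stand and enforces each remaining provision that can operate on its own. The provisions still in force are §1, §2, §4, and §5.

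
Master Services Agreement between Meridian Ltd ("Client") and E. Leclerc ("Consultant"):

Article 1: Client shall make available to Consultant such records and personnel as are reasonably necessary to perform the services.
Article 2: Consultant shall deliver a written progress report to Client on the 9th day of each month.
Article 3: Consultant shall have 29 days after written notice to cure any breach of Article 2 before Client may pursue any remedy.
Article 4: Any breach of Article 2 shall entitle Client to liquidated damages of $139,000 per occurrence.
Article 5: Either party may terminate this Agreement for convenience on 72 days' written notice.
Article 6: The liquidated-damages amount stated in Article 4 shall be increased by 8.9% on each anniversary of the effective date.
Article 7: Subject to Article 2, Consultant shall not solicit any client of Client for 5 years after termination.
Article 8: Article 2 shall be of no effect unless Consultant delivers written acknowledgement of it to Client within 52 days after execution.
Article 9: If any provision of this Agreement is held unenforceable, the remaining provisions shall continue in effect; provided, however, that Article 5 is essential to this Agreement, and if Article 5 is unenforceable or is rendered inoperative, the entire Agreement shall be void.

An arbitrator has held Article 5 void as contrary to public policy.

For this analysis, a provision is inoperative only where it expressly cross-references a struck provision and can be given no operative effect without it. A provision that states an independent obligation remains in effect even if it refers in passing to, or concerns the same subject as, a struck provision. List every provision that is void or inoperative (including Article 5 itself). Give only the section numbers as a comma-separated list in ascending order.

Article 5 is struck. No other provision's operative terms depend on Article 5. Article 9 makes Article 5 an essential term, and Article 5 is the provision held invalid; under Article 9, the entire Agreement is therefore void. No provision of the Agreement survives.

1, 2, 3, 4, 5, 6, 7, 8, 9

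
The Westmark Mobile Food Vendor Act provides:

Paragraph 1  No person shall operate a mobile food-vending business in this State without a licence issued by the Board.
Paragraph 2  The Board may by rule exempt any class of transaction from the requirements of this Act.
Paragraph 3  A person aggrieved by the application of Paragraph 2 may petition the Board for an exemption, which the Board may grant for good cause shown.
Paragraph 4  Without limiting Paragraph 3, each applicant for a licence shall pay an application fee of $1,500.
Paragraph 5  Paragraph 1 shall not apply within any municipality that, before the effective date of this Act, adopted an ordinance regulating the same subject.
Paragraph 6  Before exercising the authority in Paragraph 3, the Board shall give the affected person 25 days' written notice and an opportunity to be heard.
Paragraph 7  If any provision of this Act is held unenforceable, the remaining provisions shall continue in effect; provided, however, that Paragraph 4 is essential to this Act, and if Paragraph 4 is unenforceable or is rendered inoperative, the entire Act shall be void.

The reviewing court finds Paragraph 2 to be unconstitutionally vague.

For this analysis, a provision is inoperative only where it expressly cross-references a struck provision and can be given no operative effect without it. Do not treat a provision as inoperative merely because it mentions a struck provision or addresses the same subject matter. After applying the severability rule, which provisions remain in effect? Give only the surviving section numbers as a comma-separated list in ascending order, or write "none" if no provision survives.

1, 4, 5, 7

Paragraph 2 is struck. The only function of Paragraph 3 is the exemption procedure for Paragraph 2, so it cannot stand once Paragraph 2 is removed. The only function of Paragraph 6 is the notice-and-hearing requirement for Paragraph 3, so it cannot stand once Paragraph 3 is removed. Paragraph 4 mentions Paragraph 3 but its own obligation stands independently of Paragraph 3, so Paragraph 4 is not affected. Paragraph 7 makes Paragraph 4 an essential term, but Paragraph 4 is unaffected, so the severability proviso in Paragraph 7 preserves the remaining provisions. Paragraph 1, Paragraph 4, Paragraph 5, and Paragraph 7 remain in effect.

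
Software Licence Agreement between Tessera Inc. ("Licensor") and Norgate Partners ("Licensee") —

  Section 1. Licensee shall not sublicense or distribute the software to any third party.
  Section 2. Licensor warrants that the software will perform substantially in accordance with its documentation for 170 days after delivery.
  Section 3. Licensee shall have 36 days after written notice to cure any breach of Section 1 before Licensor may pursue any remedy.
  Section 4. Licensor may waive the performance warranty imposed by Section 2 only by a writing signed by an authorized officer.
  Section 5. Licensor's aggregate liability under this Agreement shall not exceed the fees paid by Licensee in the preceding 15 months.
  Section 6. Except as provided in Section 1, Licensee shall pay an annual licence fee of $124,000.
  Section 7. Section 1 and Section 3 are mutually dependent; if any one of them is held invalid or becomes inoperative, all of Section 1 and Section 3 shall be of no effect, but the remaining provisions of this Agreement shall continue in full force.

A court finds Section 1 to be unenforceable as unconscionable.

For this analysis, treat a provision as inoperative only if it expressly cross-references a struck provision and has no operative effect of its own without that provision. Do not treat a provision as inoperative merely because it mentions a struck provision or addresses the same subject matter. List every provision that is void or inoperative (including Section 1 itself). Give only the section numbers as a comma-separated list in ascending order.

1, 3

Section 1 is struck. Section 3 merely fixes the cure period for breach of Section 1; with Section 1 gone it has nothing to operate on and falls away. Although Section 6 refers to Section 1, its operative terms do not depend on Section 1, so it remains in effect. Section 7 declares Section 1 and Section 3 mutually dependent; since one of them has fallen, all of them are of no effect. The remainder continues in force under Section 7. The provisions still in force are Section 2, Section 4, Section 5, Section 6, and Section 7.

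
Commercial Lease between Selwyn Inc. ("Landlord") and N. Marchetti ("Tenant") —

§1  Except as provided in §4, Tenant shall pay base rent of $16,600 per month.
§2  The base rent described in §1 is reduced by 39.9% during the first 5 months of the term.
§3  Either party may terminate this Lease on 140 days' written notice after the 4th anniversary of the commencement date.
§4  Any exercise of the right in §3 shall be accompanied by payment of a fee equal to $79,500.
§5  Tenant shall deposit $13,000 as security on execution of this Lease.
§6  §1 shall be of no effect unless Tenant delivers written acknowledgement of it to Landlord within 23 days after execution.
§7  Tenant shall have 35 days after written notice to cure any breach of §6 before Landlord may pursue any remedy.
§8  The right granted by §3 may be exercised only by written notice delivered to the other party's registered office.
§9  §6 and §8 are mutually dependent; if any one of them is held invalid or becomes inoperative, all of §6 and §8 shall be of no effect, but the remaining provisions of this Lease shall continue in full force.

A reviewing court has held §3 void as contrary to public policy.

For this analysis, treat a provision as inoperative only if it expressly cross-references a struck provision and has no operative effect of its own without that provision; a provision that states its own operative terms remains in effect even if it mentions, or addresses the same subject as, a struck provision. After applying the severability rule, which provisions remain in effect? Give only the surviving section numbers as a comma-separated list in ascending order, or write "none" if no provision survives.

§3 is struck. §4 has no operative effect of its own apart from §3 and is therefore inoperative. §8 merely fixes the notice requirement for §3; with §3 gone it has nothing to operate on and falls away. §1 mentions §4 but its own obligation stands independently of §4, so §1 is not affected. §9 declares §6 and §8 mutually dependent; since one of them has fallen, all of them are of no effect. That brings down §6 as well. §7 in turn depends solely on a provision now struck and likewise falls. The remainder continues in force under §9. The provisions still in force are §1, §2, §5, and §9.

1, 2, 5, 9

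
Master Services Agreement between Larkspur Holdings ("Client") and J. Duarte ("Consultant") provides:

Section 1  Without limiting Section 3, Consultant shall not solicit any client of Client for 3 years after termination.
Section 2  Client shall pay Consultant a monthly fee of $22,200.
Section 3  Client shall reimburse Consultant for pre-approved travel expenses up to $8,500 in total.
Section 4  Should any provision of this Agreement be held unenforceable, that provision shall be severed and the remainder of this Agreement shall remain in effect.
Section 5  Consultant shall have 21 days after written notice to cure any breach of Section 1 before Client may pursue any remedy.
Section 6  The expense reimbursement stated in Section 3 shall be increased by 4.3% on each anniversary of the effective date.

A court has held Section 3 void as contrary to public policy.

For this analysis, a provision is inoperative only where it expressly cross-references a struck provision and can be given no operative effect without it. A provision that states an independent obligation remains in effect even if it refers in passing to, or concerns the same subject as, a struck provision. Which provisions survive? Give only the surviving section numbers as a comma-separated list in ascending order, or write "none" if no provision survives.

Section 3 is struck. The whole of Section 6 is the escalation of the expense reimbursement, defined by reference to Section 3, so Section 6 cannot stand once Section 3 is removed. Although Section 1 refers to Section 3, its operative terms do not depend on Section 3, so it remains in effect. Section 4 is a severability clause and preserves every provision that can still be given independent effect. Section 1, Section 2, Section 4, and Section 5 remain in effect.

1, 2, 4, 5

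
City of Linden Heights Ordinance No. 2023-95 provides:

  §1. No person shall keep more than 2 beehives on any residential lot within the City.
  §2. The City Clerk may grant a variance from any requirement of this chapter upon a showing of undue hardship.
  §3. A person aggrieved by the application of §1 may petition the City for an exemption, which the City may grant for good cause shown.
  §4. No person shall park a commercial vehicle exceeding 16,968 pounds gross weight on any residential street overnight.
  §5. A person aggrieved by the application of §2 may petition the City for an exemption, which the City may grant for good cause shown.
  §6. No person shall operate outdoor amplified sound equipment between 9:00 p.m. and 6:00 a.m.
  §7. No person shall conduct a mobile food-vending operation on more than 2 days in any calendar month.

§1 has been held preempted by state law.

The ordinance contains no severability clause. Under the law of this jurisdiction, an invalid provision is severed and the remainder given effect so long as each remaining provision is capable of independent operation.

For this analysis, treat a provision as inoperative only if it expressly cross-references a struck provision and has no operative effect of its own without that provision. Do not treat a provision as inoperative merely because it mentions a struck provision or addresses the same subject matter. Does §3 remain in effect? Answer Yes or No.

§1 is struck. §3 operates only by reference to §1, so it falls with §1. With no severability clause, the stated default rule severs what cannot stand and enforces each remaining provision that can operate on its own. That leaves §2, §4, §5, §6, and §7 in effect. §3 is among the inoperative provisions, so the answer is no.

No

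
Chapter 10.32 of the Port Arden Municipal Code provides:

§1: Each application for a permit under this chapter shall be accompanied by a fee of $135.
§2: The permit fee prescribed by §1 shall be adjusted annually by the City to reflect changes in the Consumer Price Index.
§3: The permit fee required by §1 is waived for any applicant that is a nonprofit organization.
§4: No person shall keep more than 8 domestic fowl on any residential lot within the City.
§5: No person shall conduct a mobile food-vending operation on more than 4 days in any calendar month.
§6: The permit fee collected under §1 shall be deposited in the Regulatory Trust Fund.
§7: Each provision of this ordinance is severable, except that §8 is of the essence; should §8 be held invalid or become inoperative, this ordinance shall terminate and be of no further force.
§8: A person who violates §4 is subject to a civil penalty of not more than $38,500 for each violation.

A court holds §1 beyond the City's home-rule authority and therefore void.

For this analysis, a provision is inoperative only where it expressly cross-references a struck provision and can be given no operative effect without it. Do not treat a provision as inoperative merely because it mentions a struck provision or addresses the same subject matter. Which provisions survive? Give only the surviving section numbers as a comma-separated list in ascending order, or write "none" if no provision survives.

4, 5, 7, 8

§1 is struck. §2 has no operative effect of its own apart from §1 and is therefore inoperative. §3 does nothing except set the nonprofit waiver of the permit fee by reference to §1; with §1 gone it has no independent effect and is inoperative. The whole of §6 is the disposition of the permit fee, defined by reference to §1, so §6 cannot stand once §1 is removed. §7 makes §8 an essential term, but §8 is unaffected, so the severability proviso in §7 preserves the remaining provisions. The provisions still in force are §4, §5, §7, and §8.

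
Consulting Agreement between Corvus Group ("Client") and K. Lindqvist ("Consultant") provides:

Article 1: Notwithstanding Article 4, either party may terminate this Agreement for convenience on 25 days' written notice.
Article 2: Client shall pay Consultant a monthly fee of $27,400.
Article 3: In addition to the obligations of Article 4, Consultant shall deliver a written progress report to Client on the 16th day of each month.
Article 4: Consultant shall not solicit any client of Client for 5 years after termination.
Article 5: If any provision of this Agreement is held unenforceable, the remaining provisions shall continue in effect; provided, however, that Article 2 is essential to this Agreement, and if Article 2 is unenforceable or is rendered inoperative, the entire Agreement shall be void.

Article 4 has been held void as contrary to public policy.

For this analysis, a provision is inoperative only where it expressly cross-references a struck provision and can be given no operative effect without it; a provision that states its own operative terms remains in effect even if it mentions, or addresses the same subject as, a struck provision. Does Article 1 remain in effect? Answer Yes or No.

Article 4 is struck. Although Article 3 refers to Article 4, its operative terms do not depend on Article 4, so it remains in effect. Article 1 mentions Article 4 but its own obligation stands independently of Article 4, so Article 1 is not affected. No other provision's operative terms depend on Article 4. Article 5 makes Article 2 an essential term, but Article 2 is unaffected, so the severability proviso in Article 5 preserves the remaining provisions. The provisions still in force are Article 1, Article 2, Article 3, and Article 5. Article 1 is among the surviving provisions, so the answer is yes.

Yes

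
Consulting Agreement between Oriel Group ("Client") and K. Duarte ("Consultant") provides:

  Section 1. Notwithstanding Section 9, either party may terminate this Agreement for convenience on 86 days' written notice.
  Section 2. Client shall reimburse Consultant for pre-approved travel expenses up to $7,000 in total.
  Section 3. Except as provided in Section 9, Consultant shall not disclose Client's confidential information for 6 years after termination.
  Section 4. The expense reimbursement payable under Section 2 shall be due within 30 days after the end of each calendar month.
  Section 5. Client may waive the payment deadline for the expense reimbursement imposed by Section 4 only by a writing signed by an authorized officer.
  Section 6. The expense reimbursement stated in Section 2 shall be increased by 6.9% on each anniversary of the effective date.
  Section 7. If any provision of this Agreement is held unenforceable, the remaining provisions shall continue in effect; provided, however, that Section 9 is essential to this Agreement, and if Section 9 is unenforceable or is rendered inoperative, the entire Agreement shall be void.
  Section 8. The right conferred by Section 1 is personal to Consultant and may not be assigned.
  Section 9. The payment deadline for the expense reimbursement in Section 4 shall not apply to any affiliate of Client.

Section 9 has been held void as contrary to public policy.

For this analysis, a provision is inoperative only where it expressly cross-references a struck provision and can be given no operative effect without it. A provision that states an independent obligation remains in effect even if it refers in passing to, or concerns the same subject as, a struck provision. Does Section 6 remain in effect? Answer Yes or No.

Section 9 is struck. No other provision's operative terms depend on Section 9. Section 7 makes Section 9 an essential term, and Section 9 is the provision held invalid; under Section 7, the entire Agreement is therefore void. No provision of the Agreement survives. Section 6 is among the inoperative provisions, so the answer is no.

No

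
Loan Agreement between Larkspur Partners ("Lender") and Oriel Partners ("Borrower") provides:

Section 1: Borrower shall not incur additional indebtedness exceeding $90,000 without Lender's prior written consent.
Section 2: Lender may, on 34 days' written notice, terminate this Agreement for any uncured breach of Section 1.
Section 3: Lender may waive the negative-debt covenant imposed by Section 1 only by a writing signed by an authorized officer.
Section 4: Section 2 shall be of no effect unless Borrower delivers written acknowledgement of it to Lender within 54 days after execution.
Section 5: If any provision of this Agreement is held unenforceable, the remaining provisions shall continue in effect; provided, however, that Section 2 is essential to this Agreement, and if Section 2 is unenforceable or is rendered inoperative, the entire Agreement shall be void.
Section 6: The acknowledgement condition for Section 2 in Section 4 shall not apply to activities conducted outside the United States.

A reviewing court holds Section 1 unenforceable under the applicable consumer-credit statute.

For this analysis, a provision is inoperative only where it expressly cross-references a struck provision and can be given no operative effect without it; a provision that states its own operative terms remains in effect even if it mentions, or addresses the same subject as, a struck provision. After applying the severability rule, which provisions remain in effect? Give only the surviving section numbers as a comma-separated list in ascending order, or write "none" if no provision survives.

Section 1 is struck. Section 2 operates only by reference to Section 1, so it falls with Section 1. Section 3 operates only by reference to Section 1, so it falls with Section 1. Section 4 has no operative effect of its own apart from Section 2 and is therefore inoperative. Section 6 has no operative effect of its own apart from Section 4 and is therefore inoperative. Section 5 makes Section 2 an essential term, and Section 2 has been rendered inoperative by the cascade; under Section 5, the entire Agreement is therefore void. No provision of the Agreement survives.

none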